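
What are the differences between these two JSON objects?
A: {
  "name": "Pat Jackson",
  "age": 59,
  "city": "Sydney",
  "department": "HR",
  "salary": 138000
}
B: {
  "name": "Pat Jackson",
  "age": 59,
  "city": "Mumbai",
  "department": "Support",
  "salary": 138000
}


Comparing each field (in key order):
  name: same
  age: same
  city: DIFFERENT
  department: DIFFERENT
  salary: same
Differences:
  city: Sydney -> Mumbai
  department: HR -> Support

2 field(s) changed

2 changes: city, department


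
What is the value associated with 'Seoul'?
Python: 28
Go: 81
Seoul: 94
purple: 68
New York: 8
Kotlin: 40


Looking up key 'Seoul'
Value: 94

94


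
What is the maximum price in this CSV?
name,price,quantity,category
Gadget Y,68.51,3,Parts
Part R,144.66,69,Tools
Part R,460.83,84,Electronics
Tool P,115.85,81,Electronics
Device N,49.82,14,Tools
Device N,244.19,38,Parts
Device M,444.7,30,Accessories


Computing maximum price:
Values: [68.51, 144.66, 460.83, 115.85, 49.82, 244.19, 444.7]
Max = 460.83

460.83


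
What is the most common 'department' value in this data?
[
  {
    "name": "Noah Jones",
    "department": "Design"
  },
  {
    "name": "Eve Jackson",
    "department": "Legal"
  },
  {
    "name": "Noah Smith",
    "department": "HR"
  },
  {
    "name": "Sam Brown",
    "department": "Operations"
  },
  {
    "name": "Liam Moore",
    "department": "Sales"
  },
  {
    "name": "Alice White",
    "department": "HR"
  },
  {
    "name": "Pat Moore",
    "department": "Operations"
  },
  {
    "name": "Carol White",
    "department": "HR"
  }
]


Counting 'department' values across 8 records:

  HR: 3 ###
  Operations: 2 ##
  Design: 1 #
  Legal: 1 #
  Sales: 1 #

Most common: HR (3 times)

HR (3 times)


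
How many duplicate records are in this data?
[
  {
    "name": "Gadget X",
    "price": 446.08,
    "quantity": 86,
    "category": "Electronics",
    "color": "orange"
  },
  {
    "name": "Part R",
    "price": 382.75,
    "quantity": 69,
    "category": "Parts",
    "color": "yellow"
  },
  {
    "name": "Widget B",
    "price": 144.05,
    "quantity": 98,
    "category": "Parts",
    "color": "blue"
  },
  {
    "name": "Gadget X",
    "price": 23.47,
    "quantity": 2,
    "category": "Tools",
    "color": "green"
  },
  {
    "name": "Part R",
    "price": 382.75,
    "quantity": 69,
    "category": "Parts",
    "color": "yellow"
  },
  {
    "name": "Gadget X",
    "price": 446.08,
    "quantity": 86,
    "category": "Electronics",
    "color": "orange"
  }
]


Checking 6 records for duplicates:

  Row 1: Gadget X ($446.08, qty 86)
  Row 2: Part R ($382.75, qty 69)
  Row 3: Widget B ($144.05, qty 98)
  Row 4: Gadget X ($23.47, qty 2)
  Row 5: Part R ($382.75, qty 69) <-- DUPLICATE
  Row 6: Gadget X ($446.08, qty 86) <-- DUPLICATE

Duplicates found: 2
Unique records: 4

2 duplicates, 4 unique


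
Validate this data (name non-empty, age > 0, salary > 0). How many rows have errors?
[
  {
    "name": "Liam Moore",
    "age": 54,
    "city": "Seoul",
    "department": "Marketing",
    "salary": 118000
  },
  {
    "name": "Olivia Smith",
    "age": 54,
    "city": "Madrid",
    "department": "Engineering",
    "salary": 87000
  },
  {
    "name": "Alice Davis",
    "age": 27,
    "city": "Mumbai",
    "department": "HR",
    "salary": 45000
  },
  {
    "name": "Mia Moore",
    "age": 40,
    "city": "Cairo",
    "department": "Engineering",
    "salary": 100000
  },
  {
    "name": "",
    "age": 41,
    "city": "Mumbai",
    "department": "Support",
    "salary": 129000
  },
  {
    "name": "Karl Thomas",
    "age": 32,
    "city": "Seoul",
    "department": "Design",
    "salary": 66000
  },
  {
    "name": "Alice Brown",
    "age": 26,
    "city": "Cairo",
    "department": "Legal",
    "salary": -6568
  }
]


Validating 7 records:
Rules: name non-empty, age > 0, salary > 0

  Row 1 (Liam Moore): OK
  Row 2 (Olivia Smith): OK
  Row 3 (Alice Davis): OK
  Row 4 (Mia Moore): OK
  Row 5 (???): empty name
  Row 6 (Karl Thomas): OK
  Row 7 (Alice Brown): negative salary: -6568

Total errors: 2

2 errors


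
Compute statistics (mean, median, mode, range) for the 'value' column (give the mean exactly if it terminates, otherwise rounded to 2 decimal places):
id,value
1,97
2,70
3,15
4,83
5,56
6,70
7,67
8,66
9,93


Data: [97, 70, 15, 83, 56, 70, 67, 66, 93]
Count: 9
Sum: 617
Mean: 617/9 ≈ 68.56 (rounded to 2 decimal places)
Sorted: [15, 56, 66, 67, 70, 70, 83, 93, 97]
Median: 70.0
Mode: 70 (2 times)
Range: 97 - 15 = 82
Min: 15, Max: 97

mean≈68.56, median=70.0, mode=70, range=82


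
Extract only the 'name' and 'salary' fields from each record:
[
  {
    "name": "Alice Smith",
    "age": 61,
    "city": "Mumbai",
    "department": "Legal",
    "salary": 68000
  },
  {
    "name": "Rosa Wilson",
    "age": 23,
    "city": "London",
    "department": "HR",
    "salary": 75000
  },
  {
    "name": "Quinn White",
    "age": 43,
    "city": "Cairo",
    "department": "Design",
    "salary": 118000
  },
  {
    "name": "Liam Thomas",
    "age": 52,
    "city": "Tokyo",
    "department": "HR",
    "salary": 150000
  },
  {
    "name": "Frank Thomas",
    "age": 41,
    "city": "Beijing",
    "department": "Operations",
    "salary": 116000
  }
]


Original: 5 records with fields: name, age, city, department, salary
Keep: ['name', 'salary']
Drop: ['age', 'city', 'department']
Result: 5 records, 2 fields each

[
  {
    "name": "Alice Smith",
    "salary": 68000
  },
  {
    "name": "Rosa Wilson",
    "salary": 75000
  },
  {
    "name": "Quinn White",
    "salary": 118000
  },
  {
    "name": "Liam Thomas",
    "salary": 150000
  },
  {
    "name": "Frank Thomas",
    "salary": 116000
  }
]


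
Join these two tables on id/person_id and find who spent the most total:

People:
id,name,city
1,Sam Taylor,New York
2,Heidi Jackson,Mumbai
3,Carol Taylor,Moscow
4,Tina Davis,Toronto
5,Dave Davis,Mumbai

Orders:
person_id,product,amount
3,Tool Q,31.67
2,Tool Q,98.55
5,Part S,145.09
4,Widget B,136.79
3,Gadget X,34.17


Join on: people.id = orders.person_id

Joined rows:
  Carol Taylor (Moscow) bought Tool Q for $31.67
  Heidi Jackson (Mumbai) bought Tool Q for $98.55
  Dave Davis (Mumbai) bought Part S for $145.09
  Tina Davis (Toronto) bought Widget B for $136.79
  Carol Taylor (Moscow) bought Gadget X for $34.17

Total per person:
  Dave Davis: $145.09
  Tina Davis: $136.79
  Heidi Jackson: $98.55
  Carol Taylor: $65.84

Top spender: Dave Davis ($145.09)

Dave Davis ($145.09)


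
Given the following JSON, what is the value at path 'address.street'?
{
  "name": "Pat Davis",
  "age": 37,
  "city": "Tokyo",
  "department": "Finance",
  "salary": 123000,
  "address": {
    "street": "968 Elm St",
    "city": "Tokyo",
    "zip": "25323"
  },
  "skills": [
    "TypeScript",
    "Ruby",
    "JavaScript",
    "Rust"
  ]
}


Query: address.street
Path: address -> street
Value: 968 Elm St

968 Elm St


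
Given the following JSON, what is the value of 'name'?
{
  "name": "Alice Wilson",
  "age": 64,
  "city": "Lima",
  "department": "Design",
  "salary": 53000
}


Looking up field 'name'
Value: Alice Wilson

Alice Wilson


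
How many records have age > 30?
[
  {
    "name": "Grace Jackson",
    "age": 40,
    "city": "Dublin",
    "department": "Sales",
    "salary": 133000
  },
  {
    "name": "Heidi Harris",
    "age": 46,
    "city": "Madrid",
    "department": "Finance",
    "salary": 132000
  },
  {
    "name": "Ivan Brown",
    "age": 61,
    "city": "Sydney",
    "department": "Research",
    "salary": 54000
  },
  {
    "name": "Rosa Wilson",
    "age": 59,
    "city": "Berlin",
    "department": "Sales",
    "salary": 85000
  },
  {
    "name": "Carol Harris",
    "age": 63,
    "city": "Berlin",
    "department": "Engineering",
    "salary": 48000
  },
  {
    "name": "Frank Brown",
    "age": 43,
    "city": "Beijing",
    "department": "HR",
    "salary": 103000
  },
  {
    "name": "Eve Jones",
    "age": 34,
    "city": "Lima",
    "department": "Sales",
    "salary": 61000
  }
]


Data: 7 records
Condition: age > 30

Checking each record:
  Grace Jackson: 40 MATCH
  Heidi Harris: 46 MATCH
  Ivan Brown: 61 MATCH
  Rosa Wilson: 59 MATCH
  Carol Harris: 63 MATCH
  Frank Brown: 43 MATCH
  Eve Jones: 34 MATCH

Count: 7

7


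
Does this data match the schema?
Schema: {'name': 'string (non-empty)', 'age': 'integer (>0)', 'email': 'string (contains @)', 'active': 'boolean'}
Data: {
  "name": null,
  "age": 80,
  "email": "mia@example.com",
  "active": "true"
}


Validating each field against schema:
  name: FAIL (null is not a string)
  age: OK (positive integer)
  email: OK (string with @)
  active: FAIL ("true" is not a boolean)

Result: INVALID (2 errors: name, active)

INVALID (2 errors: name, active)


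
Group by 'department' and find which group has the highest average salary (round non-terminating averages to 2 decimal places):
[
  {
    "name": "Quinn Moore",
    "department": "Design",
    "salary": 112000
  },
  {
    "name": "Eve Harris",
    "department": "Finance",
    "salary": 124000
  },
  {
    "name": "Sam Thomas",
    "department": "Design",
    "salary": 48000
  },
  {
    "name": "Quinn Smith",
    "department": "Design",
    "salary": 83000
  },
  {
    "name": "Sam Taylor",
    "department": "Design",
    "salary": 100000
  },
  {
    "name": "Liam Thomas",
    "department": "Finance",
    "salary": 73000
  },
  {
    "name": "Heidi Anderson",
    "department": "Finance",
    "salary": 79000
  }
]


Group by: department

Groups:
  Design: 4 people, avg salary = 343000/4 = $85750
  Finance: 3 people, avg salary = 276000/3 = $92000

Highest average salary: Finance ($92000)

Finance ($92000)


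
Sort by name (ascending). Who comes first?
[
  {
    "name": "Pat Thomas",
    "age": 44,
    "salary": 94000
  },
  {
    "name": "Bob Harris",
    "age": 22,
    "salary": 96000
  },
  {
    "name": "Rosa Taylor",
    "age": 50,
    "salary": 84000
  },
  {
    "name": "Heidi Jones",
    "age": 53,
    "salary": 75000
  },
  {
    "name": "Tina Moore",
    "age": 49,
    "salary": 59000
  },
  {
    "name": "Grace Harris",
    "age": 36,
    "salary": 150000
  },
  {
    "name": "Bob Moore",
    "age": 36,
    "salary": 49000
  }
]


Sort by: name (ascending)

Sorted order:
  1. Bob Harris (name = Bob Harris)
  2. Bob Moore (name = Bob Moore)
  3. Grace Harris (name = Grace Harris)
  4. Heidi Jones (name = Heidi Jones)
  5. Pat Thomas (name = Pat Thomas)
  6. Rosa Taylor (name = Rosa Taylor)
  7. Tina Moore (name = Tina Moore)

First: Bob Harris

Bob Harris


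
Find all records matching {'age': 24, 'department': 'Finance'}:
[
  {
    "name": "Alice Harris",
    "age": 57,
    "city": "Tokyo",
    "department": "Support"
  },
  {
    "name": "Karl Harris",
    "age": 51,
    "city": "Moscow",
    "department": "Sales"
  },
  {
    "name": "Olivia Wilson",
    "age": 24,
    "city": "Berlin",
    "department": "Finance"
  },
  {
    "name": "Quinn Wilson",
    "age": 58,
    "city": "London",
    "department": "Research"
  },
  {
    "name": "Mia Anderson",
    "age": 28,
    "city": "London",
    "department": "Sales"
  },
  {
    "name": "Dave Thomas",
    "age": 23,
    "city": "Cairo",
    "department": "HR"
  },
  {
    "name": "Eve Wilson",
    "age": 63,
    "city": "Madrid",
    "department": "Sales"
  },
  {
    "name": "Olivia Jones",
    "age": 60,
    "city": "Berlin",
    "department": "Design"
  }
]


Search criteria: {'age': 24, 'department': 'Finance'}

Checking 8 records:
  Alice Harris: {age: 57, department: Support}
  Karl Harris: {age: 51, department: Sales}
  Olivia Wilson: {age: 24, department: Finance} <-- MATCH
  Quinn Wilson: {age: 58, department: Research}
  Mia Anderson: {age: 28, department: Sales}
  Dave Thomas: {age: 23, department: HR}
  Eve Wilson: {age: 63, department: Sales}
  Olivia Jones: {age: 60, department: Design}

Matches: ["Olivia Wilson"]

["Olivia Wilson"]


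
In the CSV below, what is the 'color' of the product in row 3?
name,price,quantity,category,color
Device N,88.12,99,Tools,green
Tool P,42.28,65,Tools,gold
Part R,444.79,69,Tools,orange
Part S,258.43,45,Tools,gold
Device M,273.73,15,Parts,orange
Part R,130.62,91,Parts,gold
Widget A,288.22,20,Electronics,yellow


Query: Row 3 ('Part R'), column 'color'
Value: orange

orange


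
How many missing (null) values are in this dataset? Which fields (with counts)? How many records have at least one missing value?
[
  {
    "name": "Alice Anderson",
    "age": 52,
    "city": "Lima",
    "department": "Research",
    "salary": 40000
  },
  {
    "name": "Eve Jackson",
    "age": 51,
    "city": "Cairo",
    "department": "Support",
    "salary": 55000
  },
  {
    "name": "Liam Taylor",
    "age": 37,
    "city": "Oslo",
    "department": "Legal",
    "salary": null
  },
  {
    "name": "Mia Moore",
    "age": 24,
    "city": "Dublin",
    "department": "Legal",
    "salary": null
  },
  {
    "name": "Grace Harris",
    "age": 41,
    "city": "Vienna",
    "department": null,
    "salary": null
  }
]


Checking for missing (null) values in 5 records:

  Alice Anderson: complete
  Eve Jackson: complete
  Liam Taylor: salary
  Mia Moore: salary
  Grace Harris: department, salary

Per field:
  name: 0 missing
  age: 0 missing
  city: 0 missing
  department: 1 missing
  salary: 3 missing

Total missing values: 4
Records with any missing: 3

4 missing values (department: 1, salary: 3); 3 incomplete records


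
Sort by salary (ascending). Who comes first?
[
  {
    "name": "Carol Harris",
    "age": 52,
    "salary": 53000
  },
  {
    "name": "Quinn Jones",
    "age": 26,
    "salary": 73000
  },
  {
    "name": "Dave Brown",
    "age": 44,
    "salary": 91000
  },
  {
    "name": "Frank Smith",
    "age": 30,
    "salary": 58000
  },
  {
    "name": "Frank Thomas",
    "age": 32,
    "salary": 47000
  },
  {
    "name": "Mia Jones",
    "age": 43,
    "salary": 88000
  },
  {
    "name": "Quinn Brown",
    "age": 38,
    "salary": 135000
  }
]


Sort by: salary (ascending)

Sorted order:
  1. Frank Thomas (salary = 47000)
  2. Carol Harris (salary = 53000)
  3. Frank Smith (salary = 58000)
  4. Quinn Jones (salary = 73000)
  5. Mia Jones (salary = 88000)
  6. Dave Brown (salary = 91000)
  7. Quinn Brown (salary = 135000)

First: Frank Thomas

Frank Thomas


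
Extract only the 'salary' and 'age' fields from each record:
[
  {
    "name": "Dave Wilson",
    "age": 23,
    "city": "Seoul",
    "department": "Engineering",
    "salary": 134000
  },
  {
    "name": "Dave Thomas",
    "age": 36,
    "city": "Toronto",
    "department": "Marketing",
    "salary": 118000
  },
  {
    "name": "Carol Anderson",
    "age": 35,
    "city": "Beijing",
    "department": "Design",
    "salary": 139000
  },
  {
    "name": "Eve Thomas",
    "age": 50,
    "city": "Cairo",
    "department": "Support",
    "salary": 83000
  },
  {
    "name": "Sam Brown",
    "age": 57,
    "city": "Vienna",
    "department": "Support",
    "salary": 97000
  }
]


Original: 5 records with fields: name, age, city, department, salary
Keep: ['salary', 'age']
Drop: ['name', 'city', 'department']
Result: 5 records, 2 fields each

[
  {
    "salary": 134000,
    "age": 23
  },
  {
    "salary": 118000,
    "age": 36
  },
  {
    "salary": 139000,
    "age": 35
  },
  {
    "salary": 83000,
    "age": 50
  },
  {
    "salary": 97000,
    "age": 57
  }
]


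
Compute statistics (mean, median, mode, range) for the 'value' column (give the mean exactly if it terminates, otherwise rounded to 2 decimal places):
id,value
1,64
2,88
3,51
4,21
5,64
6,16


Data: [64, 88, 51, 21, 64, 16]
Count: 6
Sum: 304
Mean: 304/6 ≈ 50.67 (rounded to 2 decimal places)
Sorted: [16, 21, 51, 64, 64, 88]
Median: 57.5
Mode: 64 (2 times)
Range: 88 - 16 = 72
Min: 16, Max: 88

mean≈50.67, median=57.5, mode=64, range=72


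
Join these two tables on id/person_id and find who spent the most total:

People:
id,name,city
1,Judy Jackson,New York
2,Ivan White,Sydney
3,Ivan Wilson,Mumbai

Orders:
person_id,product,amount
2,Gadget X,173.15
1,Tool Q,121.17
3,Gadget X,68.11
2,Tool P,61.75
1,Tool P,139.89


Join on: people.id = orders.person_id

Joined rows:
  Ivan White (Sydney) bought Gadget X for $173.15
  Judy Jackson (New York) bought Tool Q for $121.17
  Ivan Wilson (Mumbai) bought Gadget X for $68.11
  Ivan White (Sydney) bought Tool P for $61.75
  Judy Jackson (New York) bought Tool P for $139.89

Total per person:
  Judy Jackson: $261.06
  Ivan White: $234.90
  Ivan Wilson: $68.11

Top spender: Judy Jackson ($261.06)

Judy Jackson ($261.06)


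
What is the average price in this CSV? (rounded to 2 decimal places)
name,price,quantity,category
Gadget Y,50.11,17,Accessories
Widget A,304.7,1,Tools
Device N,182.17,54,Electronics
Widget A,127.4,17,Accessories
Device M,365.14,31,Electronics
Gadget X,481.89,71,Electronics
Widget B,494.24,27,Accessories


Computing average price:
Values: [50.11, 304.7, 182.17, 127.4, 365.14, 481.89, 494.24]
Sum = 2005.65
Count = 7
Average = 2005.65/7 ≈ 286.52 (rounded to 2 decimal places)

286.52


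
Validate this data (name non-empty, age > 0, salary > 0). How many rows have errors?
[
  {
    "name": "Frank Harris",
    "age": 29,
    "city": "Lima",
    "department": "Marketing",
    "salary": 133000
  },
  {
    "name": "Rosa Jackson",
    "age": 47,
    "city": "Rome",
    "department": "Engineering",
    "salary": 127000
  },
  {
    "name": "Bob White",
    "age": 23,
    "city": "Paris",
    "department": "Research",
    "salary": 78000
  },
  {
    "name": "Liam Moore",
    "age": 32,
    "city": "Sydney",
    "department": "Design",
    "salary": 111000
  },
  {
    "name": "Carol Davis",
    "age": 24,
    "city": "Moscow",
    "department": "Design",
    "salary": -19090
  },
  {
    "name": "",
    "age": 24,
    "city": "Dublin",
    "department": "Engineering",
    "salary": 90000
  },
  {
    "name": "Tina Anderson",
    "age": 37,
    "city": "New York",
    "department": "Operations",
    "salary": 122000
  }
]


Validating 7 records:
Rules: name non-empty, age > 0, salary > 0

  Row 1 (Frank Harris): OK
  Row 2 (Rosa Jackson): OK
  Row 3 (Bob White): OK
  Row 4 (Liam Moore): OK
  Row 5 (Carol Davis): negative salary: -19090
  Row 6 (???): empty name
  Row 7 (Tina Anderson): OK

Total errors: 2

2 errors


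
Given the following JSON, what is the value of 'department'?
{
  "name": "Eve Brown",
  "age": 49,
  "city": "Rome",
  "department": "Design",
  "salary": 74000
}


Looking up field 'department'
Value: Design

Design


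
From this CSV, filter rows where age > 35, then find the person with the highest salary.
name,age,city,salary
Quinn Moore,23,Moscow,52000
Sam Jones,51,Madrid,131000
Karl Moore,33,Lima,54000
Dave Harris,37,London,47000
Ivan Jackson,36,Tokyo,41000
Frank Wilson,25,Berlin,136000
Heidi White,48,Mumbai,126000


Filter: age > 35
Sort by: salary (descending)

Filtered records (4):
  Sam Jones, age 51, salary $131000
  Heidi White, age 48, salary $126000
  Dave Harris, age 37, salary $47000
  Ivan Jackson, age 36, salary $41000

Highest salary: Sam Jones ($131000)

Sam Jones


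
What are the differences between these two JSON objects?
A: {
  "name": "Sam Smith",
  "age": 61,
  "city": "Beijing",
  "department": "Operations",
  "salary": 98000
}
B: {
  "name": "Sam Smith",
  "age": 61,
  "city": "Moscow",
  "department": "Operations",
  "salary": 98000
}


Comparing each field (in key order):
  name: same
  age: same
  city: DIFFERENT
  department: same
  salary: same
Differences:
  city: Beijing -> Moscow

1 field(s) changed

1 change: city


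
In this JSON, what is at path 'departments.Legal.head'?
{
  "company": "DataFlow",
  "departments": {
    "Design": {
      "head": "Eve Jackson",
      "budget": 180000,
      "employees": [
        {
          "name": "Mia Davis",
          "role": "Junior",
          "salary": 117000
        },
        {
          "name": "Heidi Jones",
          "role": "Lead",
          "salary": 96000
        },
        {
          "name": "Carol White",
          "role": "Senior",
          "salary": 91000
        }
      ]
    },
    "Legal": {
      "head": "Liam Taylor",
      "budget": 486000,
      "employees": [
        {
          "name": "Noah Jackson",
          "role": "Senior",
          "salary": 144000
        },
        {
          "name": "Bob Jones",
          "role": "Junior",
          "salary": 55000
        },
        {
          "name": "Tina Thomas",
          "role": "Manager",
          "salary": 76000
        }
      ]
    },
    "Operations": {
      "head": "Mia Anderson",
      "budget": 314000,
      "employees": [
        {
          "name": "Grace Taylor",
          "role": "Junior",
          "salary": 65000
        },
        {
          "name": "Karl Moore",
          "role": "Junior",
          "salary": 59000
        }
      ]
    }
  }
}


Path: departments.Legal.head

Navigate:
  -> departments
  -> Legal
  -> head = 'Liam Taylor'

Liam Taylor


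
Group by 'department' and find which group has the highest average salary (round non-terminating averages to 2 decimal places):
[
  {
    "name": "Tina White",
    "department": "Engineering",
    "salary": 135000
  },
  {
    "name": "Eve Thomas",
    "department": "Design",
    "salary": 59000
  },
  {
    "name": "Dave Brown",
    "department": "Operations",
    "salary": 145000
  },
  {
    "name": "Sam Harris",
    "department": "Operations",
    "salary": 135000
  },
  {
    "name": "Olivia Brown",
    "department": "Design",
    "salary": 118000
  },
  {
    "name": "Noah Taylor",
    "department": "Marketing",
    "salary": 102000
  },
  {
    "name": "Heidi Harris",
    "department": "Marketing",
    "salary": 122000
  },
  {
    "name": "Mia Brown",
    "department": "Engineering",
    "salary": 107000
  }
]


Group by: department

Groups:
  Design: 2 people, avg salary = 177000/2 = $88500
  Engineering: 2 people, avg salary = 242000/2 = $121000
  Marketing: 2 people, avg salary = 224000/2 = $112000
  Operations: 2 people, avg salary = 280000/2 = $140000

Highest average salary: Operations ($140000)

Operations ($140000)


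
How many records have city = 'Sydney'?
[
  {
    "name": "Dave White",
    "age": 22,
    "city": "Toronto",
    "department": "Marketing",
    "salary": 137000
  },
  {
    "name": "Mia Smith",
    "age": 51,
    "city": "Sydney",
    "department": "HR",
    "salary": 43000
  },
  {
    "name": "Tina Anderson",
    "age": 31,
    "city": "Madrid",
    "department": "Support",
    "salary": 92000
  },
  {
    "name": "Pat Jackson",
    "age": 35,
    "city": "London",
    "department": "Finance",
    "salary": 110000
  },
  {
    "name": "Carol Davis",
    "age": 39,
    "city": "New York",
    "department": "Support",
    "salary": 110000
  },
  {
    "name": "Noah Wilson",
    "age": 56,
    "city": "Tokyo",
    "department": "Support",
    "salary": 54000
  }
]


Data: 6 records
Condition: city = 'Sydney'

Checking each record:
  Dave White: Toronto
  Mia Smith: Sydney MATCH
  Tina Anderson: Madrid
  Pat Jackson: London
  Carol Davis: New York
  Noah Wilson: Tokyo

Count: 1

1


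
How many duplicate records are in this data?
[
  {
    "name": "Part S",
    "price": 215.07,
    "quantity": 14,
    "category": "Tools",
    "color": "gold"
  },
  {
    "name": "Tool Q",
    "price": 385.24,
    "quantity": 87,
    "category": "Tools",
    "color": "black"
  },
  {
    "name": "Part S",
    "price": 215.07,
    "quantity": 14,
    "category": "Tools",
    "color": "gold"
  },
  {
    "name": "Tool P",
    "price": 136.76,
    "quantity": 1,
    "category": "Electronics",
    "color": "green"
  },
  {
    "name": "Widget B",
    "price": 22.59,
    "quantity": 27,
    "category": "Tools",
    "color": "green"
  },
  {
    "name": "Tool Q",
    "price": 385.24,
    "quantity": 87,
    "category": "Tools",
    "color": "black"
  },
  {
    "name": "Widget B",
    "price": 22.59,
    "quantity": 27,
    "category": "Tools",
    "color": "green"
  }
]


Checking 7 records for duplicates:

  Row 1: Part S ($215.07, qty 14)
  Row 2: Tool Q ($385.24, qty 87)
  Row 3: Part S ($215.07, qty 14) <-- DUPLICATE
  Row 4: Tool P ($136.76, qty 1)
  Row 5: Widget B ($22.59, qty 27)
  Row 6: Tool Q ($385.24, qty 87) <-- DUPLICATE
  Row 7: Widget B ($22.59, qty 27) <-- DUPLICATE

Duplicates found: 3
Unique records: 4

3 duplicates, 4 unique


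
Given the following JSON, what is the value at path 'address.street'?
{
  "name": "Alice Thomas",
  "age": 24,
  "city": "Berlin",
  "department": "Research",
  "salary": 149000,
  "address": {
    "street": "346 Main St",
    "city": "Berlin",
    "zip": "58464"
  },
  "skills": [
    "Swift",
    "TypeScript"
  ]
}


Query: address.street
Path: address -> street
Value: 346 Main St

346 Main St


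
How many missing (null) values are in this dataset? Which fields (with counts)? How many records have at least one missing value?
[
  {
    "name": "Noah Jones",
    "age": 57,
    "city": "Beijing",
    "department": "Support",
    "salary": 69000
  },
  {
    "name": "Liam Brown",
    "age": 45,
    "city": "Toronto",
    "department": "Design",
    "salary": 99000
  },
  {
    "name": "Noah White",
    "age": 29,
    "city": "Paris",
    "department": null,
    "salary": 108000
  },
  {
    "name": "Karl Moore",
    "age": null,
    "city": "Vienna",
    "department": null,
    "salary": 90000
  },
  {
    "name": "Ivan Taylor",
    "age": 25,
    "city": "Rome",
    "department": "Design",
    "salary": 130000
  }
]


Checking for missing (null) values in 5 records:

  Noah Jones: complete
  Liam Brown: complete
  Noah White: department
  Karl Moore: age, department
  Ivan Taylor: complete

Per field:
  name: 0 missing
  age: 1 missing
  city: 0 missing
  department: 2 missing
  salary: 0 missing

Total missing values: 3
Records with any missing: 2

3 missing values (age: 1, department: 2); 2 incomplete records


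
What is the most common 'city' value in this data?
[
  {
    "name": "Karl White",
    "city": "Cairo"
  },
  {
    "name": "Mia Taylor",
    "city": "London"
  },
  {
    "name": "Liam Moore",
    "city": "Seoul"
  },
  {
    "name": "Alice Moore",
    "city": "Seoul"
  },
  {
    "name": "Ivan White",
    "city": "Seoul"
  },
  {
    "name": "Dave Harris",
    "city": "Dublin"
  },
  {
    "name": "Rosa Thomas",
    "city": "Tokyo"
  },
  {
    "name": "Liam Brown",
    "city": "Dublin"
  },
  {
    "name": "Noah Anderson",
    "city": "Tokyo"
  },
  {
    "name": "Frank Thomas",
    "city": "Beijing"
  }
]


Counting 'city' values across 10 records:

  Seoul: 3 ###
  Dublin: 2 ##
  Tokyo: 2 ##
  Cairo: 1 #
  London: 1 #
  Beijing: 1 #

Most common: Seoul (3 times)

Seoul (3 times)


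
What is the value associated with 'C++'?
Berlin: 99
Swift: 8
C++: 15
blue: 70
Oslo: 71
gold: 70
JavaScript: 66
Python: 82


Looking up key 'C++'
Value: 15

15


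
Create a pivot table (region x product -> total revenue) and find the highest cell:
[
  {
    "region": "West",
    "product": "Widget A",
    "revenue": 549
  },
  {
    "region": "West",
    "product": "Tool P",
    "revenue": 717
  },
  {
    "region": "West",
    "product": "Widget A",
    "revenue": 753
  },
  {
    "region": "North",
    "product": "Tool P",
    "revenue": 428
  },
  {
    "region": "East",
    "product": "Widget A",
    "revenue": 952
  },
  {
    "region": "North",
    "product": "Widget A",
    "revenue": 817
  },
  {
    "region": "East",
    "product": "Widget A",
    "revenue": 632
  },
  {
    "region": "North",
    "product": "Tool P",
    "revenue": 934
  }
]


Pivot: region (rows) x product (columns) -> total revenue

     Tool P        Widget A    
East             0          1584  
North         1362           817  
West           717          1302  

Highest: East / Widget A = $1584

East / Widget A = $1584


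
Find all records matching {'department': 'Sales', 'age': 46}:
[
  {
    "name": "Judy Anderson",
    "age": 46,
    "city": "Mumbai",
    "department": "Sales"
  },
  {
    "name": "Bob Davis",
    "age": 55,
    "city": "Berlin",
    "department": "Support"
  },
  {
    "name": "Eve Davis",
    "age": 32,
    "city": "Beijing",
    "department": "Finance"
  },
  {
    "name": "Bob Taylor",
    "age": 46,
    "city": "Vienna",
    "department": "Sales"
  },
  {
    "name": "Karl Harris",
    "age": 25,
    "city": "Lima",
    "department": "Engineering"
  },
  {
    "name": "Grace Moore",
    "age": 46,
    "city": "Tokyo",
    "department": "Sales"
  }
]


Search criteria: {'department': 'Sales', 'age': 46}

Checking 6 records:
  Judy Anderson: {department: Sales, age: 46} <-- MATCH
  Bob Davis: {department: Support, age: 55}
  Eve Davis: {department: Finance, age: 32}
  Bob Taylor: {department: Sales, age: 46} <-- MATCH
  Karl Harris: {department: Engineering, age: 25}
  Grace Moore: {department: Sales, age: 46} <-- MATCH

Matches: ["Judy Anderson", "Bob Taylor", "Grace Moore"]

["Judy Anderson", "Bob Taylor", "Grace Moore"]


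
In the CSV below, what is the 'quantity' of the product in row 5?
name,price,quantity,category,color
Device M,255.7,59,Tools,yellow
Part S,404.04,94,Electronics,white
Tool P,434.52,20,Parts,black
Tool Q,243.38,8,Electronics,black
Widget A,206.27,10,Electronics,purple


Query: Row 5 ('Widget A'), column 'quantity'
Value: 10

10


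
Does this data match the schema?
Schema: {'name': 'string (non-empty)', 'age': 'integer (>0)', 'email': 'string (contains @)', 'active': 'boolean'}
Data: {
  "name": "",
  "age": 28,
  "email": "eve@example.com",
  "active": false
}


Validating each field against schema:
  name: FAIL ("" is an empty string)
  age: OK (positive integer)
  email: OK (string with @)
  active: OK (boolean)

Result: INVALID (1 error: name)

INVALID (1 error: name)


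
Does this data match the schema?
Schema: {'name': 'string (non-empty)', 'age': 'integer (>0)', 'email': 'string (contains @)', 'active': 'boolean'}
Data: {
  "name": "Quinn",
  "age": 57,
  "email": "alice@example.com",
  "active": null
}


Validating each field against schema:
  name: OK (non-empty string)
  age: OK (positive integer)
  email: OK (string with @)
  active: FAIL (null is not a boolean)

Result: INVALID (1 error: active)

INVALID (1 error: active)


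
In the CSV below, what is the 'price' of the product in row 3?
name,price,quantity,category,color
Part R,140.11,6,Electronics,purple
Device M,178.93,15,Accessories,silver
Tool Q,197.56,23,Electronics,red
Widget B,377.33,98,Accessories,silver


Query: Row 3 ('Tool Q'), column 'price'
Value: 197.56

197.56


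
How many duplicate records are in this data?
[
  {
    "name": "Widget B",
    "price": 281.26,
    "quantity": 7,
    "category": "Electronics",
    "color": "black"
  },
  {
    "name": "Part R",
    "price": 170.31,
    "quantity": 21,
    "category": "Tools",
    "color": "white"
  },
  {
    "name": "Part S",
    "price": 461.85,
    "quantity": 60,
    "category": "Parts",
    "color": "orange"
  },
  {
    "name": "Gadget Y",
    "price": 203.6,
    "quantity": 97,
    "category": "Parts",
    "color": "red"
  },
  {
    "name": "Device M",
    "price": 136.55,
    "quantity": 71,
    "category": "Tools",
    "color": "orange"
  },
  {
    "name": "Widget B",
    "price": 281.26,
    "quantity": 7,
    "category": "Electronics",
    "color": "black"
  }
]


Checking 6 records for duplicates:

  Row 1: Widget B ($281.26, qty 7)
  Row 2: Part R ($170.31, qty 21)
  Row 3: Part S ($461.85, qty 60)
  Row 4: Gadget Y ($203.6, qty 97)
  Row 5: Device M ($136.55, qty 71)
  Row 6: Widget B ($281.26, qty 7) <-- DUPLICATE

Duplicates found: 1
Unique records: 5

1 duplicates, 5 unique


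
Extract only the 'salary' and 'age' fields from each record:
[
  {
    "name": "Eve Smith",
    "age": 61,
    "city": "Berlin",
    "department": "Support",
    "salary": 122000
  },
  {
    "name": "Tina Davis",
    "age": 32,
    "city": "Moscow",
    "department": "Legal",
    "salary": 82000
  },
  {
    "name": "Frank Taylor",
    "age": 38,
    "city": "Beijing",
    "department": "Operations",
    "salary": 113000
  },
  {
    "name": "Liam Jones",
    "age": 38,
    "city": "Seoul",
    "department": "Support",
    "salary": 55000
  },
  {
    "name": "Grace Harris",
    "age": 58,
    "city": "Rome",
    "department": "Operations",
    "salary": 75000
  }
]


Original: 5 records with fields: name, age, city, department, salary
Keep: ['salary', 'age']
Drop: ['name', 'city', 'department']
Result: 5 records, 2 fields each

[
  {
    "salary": 122000,
    "age": 61
  },
  {
    "salary": 82000,
    "age": 32
  },
  {
    "salary": 113000,
    "age": 38
  },
  {
    "salary": 55000,
    "age": 38
  },
  {
    "salary": 75000,
    "age": 58
  }
]


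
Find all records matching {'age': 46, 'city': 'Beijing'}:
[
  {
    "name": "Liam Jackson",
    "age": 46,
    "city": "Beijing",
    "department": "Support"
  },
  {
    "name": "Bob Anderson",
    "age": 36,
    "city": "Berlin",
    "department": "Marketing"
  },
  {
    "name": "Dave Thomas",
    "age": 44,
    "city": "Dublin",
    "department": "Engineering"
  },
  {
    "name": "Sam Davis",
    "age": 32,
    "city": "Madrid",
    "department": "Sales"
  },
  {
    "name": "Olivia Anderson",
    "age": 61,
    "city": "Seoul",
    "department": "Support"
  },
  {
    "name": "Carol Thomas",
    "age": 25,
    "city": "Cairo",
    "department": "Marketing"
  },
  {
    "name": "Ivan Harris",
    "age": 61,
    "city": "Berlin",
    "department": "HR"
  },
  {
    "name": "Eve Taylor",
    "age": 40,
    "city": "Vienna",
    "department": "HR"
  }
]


Search criteria: {'age': 46, 'city': 'Beijing'}

Checking 8 records:
  Liam Jackson: {age: 46, city: Beijing} <-- MATCH
  Bob Anderson: {age: 36, city: Berlin}
  Dave Thomas: {age: 44, city: Dublin}
  Sam Davis: {age: 32, city: Madrid}
  Olivia Anderson: {age: 61, city: Seoul}
  Carol Thomas: {age: 25, city: Cairo}
  Ivan Harris: {age: 61, city: Berlin}
  Eve Taylor: {age: 40, city: Vienna}

Matches: ["Liam Jackson"]

["Liam Jackson"]


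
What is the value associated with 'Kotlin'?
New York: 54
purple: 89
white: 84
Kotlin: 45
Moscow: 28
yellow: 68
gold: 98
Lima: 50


Looking up key 'Kotlin'
Value: 45

45


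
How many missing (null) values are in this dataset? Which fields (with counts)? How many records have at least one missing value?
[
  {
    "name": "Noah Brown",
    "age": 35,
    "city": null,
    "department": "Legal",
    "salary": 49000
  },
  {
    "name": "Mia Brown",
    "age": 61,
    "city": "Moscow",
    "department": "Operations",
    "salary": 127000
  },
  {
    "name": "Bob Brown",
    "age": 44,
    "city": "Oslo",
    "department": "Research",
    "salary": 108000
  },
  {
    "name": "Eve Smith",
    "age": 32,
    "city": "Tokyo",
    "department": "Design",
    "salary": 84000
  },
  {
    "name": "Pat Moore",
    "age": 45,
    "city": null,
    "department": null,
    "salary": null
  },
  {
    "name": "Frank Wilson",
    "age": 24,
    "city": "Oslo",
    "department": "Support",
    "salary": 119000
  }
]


Checking for missing (null) values in 6 records:

  Noah Brown: city
  Mia Brown: complete
  Bob Brown: complete
  Eve Smith: complete
  Pat Moore: city, department, salary
  Frank Wilson: complete

Per field:
  name: 0 missing
  age: 0 missing
  city: 2 missing
  department: 1 missing
  salary: 1 missing

Total missing values: 4
Records with any missing: 2

4 missing values (city: 2, department: 1, salary: 1); 2 incomplete records


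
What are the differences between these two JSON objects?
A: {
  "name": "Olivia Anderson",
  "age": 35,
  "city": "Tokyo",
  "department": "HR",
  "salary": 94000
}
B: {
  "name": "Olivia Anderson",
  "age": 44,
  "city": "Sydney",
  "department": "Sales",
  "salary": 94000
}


Comparing each field (in key order):
  name: same
  age: DIFFERENT
  city: DIFFERENT
  department: DIFFERENT
  salary: same
Differences:
  age: 35 -> 44
  city: Tokyo -> Sydney
  department: HR -> Sales

3 field(s) changed

3 changes: age, city, department


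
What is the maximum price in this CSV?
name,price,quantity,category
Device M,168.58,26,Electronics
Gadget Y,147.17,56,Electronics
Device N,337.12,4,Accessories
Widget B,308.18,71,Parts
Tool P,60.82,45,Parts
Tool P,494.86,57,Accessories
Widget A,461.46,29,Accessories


Computing maximum price:
Values: [168.58, 147.17, 337.12, 308.18, 60.82, 494.86, 461.46]
Max = 494.86

494.86


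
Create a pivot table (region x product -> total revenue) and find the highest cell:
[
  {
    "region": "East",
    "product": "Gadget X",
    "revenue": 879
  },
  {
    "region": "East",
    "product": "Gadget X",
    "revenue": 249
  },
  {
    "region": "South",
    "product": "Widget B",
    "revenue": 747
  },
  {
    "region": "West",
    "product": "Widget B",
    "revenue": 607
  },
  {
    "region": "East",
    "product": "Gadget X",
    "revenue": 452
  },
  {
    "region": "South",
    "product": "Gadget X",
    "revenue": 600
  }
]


Pivot: region (rows) x product (columns) -> total revenue

     Gadget X      Widget B    
East          1580             0  
South          600           747  
West             0           607  

Highest: East / Gadget X = $1580

East / Gadget X = $1580


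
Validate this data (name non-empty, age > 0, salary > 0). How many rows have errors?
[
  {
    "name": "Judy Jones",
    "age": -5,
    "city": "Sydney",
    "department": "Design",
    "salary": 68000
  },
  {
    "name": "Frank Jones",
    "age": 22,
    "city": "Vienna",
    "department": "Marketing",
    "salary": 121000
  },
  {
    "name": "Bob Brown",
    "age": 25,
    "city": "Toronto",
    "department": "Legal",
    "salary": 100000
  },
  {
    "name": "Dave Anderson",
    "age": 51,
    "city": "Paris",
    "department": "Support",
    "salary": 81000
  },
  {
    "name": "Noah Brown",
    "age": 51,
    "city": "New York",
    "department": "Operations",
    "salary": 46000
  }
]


Validating 5 records:
Rules: name non-empty, age > 0, salary > 0

  Row 1 (Judy Jones): negative age: -5
  Row 2 (Frank Jones): OK
  Row 3 (Bob Brown): OK
  Row 4 (Dave Anderson): OK
  Row 5 (Noah Brown): OK

Total errors: 1

1 errors


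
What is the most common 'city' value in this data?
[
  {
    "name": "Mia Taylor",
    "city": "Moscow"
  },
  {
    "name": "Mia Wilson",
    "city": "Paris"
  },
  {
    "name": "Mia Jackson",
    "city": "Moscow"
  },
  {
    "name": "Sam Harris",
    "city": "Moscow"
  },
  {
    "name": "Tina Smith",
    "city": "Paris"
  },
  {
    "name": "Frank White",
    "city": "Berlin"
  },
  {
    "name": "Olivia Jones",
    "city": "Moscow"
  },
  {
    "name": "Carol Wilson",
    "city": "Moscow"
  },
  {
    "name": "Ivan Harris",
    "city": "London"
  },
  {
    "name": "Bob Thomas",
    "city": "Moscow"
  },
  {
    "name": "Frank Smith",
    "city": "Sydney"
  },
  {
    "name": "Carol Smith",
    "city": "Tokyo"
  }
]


Counting 'city' values across 12 records:

  Moscow: 6 ######
  Paris: 2 ##
  Berlin: 1 #
  London: 1 #
  Sydney: 1 #
  Tokyo: 1 #

Most common: Moscow (6 times)

Moscow (6 times)


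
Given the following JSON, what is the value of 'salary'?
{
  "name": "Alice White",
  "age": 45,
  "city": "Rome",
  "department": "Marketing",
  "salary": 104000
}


Looking up field 'salary'
Value: 104000

104000


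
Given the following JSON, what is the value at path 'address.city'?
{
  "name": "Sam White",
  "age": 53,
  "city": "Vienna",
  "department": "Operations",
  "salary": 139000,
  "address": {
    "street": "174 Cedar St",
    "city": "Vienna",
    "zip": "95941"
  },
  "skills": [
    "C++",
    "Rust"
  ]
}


Query: address.city
Path: address -> city
Value: Vienna

Vienna


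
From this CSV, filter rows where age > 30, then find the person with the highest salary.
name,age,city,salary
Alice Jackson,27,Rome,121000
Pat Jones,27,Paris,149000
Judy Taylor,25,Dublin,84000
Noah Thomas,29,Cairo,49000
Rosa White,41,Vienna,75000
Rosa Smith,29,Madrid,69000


Filter: age > 30
Sort by: salary (descending)

Filtered records (1):
  Rosa White, age 41, salary $75000

Highest salary: Rosa White ($75000)

Rosa White


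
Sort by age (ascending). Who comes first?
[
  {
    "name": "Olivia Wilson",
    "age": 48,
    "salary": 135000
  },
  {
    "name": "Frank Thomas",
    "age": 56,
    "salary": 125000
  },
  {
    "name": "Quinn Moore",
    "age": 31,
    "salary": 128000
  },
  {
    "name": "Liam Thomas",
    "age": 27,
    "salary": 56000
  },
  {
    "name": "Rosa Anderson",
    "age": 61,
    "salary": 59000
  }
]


Sort by: age (ascending)

Sorted order:
  1. Liam Thomas (age = 27)
  2. Quinn Moore (age = 31)
  3. Olivia Wilson (age = 48)
  4. Frank Thomas (age = 56)
  5. Rosa Anderson (age = 61)

First: Liam Thomas

Liam Thomas
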